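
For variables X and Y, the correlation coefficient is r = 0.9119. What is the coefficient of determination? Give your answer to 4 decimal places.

r² = (0.9119)² = 0.8316

0.8316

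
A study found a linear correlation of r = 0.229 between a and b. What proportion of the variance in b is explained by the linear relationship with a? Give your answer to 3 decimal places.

0.052

r² = (0.229)² = 0.052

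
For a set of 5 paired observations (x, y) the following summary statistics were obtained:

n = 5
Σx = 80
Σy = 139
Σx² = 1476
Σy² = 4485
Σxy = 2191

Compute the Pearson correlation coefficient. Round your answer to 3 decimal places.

-0.095

r = (nΣxy − ΣxΣy) / √[(nΣx² − (Σx)²)(nΣy² − (Σy)²)]
Numerator: 5×2191 − 80×139 = -165
Denominator: √[(7380 − 6400)(22425 − 19321)] = √[980 × 3104] = 1744.1101
r = -165 / 1744.1101 ≈ -0.095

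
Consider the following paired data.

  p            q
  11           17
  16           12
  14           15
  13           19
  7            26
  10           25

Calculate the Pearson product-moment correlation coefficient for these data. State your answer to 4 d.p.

n = 6, Σp = 71, Σq = 114, Σp² = 891, Σq² = 2320, Σpq = 1268
nΣpq − ΣpΣq = 7608 − 8094 = -486
nΣp² − (Σp)² = 5346 − 5041 = 305; nΣq² − (Σq)² = 13920 − 12996 = 924
r = -486 / √(305 × 924) = -486 / 530.8672 ≈ -0.9155

-0.9155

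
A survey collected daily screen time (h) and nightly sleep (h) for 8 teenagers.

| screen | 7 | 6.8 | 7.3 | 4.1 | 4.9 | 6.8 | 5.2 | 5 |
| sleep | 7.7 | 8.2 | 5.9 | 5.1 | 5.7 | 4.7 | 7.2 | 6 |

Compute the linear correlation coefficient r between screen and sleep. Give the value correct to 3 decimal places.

n = 8, Σx = 47.1, Σy = 50.5, Σx² = 287.63, Σy² = 329.77, Σxy = 300.97
nΣxy − ΣxΣy = 2407.76 − 2378.55 = 29.21
nΣx² − (Σx)² = 2301.04 − 2218.41 = 82.63; nΣy² − (Σy)² = 2638.16 − 2550.25 = 87.91
r = 29.21 / √(82.63 × 87.91) = 29.21 / 85.2291 ≈ 0.343

0.343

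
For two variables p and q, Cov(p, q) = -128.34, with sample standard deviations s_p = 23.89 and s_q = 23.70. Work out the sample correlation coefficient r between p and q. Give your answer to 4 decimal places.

r = Cov(p,q) / (s_p · s_q) = -128.34 / (23.89 × 23.70)
  = -128.34 / 566.1930 ≈ -0.2267

-0.2267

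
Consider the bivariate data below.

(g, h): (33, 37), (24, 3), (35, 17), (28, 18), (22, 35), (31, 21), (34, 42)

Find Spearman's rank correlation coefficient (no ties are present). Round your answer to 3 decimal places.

Rank g: 5, 2, 7, 3, 1, 4, 6
Rank h: 6, 1, 2, 3, 5, 4, 7
d = rank(g) − rank(h): -1, 1, 5, 0, -4, 0, -1; Σd² = 44
ρ = 1 − 6Σd² / [n(n²−1)] = 1 − 6×44 / (7×48) = 1 − 264/336 ≈ 0.214

0.214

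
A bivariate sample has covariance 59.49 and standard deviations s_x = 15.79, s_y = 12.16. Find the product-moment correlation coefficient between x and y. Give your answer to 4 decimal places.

0.3098

r = Cov(x,y) / (s_x · s_y) = 59.49 / (15.79 × 12.16)
  = 59.49 / 192.0064 ≈ 0.3098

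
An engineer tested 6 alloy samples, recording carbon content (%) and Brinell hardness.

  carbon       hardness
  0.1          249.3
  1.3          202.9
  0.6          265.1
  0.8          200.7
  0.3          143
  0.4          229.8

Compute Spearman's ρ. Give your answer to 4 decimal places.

-0.1429

Rank carbon: 1, 6, 4, 5, 2, 3
Rank hardness: 5, 3, 6, 2, 1, 4
d = rank(carbon) − rank(hardness): -4, 3, -2, 3, 1, -1; Σd² = 40
ρ = 1 − 6Σd² / [n(n²−1)] = 1 − 6×40 / (6×35) = 1 − 240/210 ≈ -0.1429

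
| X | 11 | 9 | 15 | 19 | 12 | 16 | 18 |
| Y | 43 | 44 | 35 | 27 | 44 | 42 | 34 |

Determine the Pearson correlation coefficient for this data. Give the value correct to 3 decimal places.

n = 7, ΣX = 100, ΣY = 269, ΣX² = 1512, ΣY² = 10595, ΣXY = 3719
nΣXY − ΣXΣY = 26033 − 26900 = -867
nΣX² − (ΣX)² = 10584 − 10000 = 584; nΣY² − (ΣY)² = 74165 − 72361 = 1804
r = -867 / √(584 × 1804) = -867 / 1026.4190 ≈ -0.845

-0.845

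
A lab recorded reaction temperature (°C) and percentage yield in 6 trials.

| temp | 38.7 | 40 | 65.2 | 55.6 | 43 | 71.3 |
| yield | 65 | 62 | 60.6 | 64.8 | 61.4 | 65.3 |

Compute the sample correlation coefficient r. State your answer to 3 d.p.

n = 6, Σx = 313.8, Σy = 379.1, Σx² = 17372.78, Σy² = 23974.45, Σxy = 19845.59
nΣxy − ΣxΣy = 119073.54 − 118961.58 = 111.96
nΣx² − (Σx)² = 104236.68 − 98470.44 = 5766.24; nΣy² − (Σy)² = 143846.7 − 143716.81 = 129.89
r = 111.96 / √(5766.24 × 129.89) = 111.96 / 865.4345 ≈ 0.129

0.129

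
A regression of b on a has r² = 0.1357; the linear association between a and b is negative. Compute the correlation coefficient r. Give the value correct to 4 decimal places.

|r| = √0.1357 = 0.3684
The association is negative, so r = −0.3684.

-0.3684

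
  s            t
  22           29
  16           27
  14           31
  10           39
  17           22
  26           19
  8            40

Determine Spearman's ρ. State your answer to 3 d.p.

-0.893

Rank s: 6, 4, 3, 2, 5, 7, 1
Rank t: 4, 3, 5, 6, 2, 1, 7
d = rank(s) − rank(t): 2, 1, -2, -4, 3, 6, -6; Σd² = 106
ρ = 1 − 6Σd² / [n(n²−1)] = 1 − 6×106 / (7×48) = 1 − 636/336 ≈ -0.893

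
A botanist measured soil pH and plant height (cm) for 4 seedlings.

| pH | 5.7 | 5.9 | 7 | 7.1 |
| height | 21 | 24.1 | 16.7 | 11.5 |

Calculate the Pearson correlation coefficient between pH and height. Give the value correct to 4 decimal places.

n = 4, Σx = 25.7, Σy = 73.3, Σx² = 166.71, Σy² = 1432.95, Σxy = 460.44
nΣxy − ΣxΣy = 1841.76 − 1883.81 = -42.05
nΣx² − (Σx)² = 666.84 − 660.49 = 6.35; nΣy² − (Σy)² = 5731.8 − 5372.89 = 358.91
r = -42.05 / √(6.35 × 358.91) = -42.05 / 47.7397 ≈ -0.8808

-0.8808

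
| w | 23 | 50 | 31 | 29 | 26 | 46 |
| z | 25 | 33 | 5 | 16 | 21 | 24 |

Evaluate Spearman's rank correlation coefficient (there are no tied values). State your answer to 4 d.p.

Rank w: 1, 6, 4, 3, 2, 5
Rank z: 5, 6, 1, 2, 3, 4
d = rank(w) − rank(z): -4, 0, 3, 1, -1, 1; Σd² = 28
ρ = 1 − 6Σd² / [n(n²−1)] = 1 − 6×28 / (6×35) = 1 − 168/210 ≈ 0.2000

0.2000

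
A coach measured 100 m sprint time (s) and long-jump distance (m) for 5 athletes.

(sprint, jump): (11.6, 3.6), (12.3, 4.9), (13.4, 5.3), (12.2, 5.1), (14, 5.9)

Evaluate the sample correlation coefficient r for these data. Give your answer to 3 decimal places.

0.881

n = 5, Σx = 63.5, Σy = 24.8, Σx² = 810.25, Σy² = 125.88, Σxy = 317.87
nΣxy − ΣxΣy = 1589.35 − 1574.8 = 14.55
nΣx² − (Σx)² = 4051.25 − 4032.25 = 19; nΣy² − (Σy)² = 629.4 − 615.04 = 14.36
r = 14.55 / √(19 × 14.36) = 14.55 / 16.5179 ≈ 0.881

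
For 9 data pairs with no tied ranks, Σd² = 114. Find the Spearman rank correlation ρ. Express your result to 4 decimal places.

ρ = 1 − 6Σd² / [n(n²−1)] = 1 − 6×114 / (9×80)
  = 1 − 684/720 = 1 − 0.95000 ≈ 0.0500

0.0500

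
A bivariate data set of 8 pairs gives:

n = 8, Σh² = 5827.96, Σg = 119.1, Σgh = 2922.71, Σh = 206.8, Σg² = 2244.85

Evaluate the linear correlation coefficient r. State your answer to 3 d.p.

-0.327

r = (nΣgh − ΣgΣh) / √[(nΣg² − (Σg)²)(nΣh² − (Σh)²)]
Numerator: 8×2922.71 − 119.1×206.8 = -1248.2
Denominator: √[(17958.8 − 14184.81)(46623.68 − 42766.24)] = √[3773.99 × 3857.44] = 3815.4869
r = -1248.2 / 3815.4869 ≈ -0.327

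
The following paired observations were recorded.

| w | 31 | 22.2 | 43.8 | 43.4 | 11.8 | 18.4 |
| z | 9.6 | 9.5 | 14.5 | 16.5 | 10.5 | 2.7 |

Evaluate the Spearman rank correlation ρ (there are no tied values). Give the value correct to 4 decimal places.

0.6000

Rank w: 4, 3, 6, 5, 1, 2
Rank z: 3, 2, 5, 6, 4, 1
d = rank(w) − rank(z): 1, 1, 1, -1, -3, 1; Σd² = 14
ρ = 1 − 6Σd² / [n(n²−1)] = 1 − 6×14 / (6×35) = 1 − 84/210 ≈ 0.6000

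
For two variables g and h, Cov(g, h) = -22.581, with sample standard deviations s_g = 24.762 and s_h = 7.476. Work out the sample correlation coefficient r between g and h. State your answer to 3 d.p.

r = Cov(g,h) / (s_g · s_h) = -22.581 / (24.762 × 7.476)
  = -22.581 / 185.1207 ≈ -0.122

-0.122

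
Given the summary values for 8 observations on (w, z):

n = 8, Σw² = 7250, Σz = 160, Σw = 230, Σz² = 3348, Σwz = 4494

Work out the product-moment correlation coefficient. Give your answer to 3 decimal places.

r = (nΣwz − ΣwΣz) / √[(nΣw² − (Σw)²)(nΣz² − (Σz)²)]
Numerator: 8×4494 − 230×160 = -848
Denominator: √[(58000 − 52900)(26784 − 25600)] = √[5100 × 1184] = 2457.3156
r = -848 / 2457.3156 ≈ -0.345

-0.345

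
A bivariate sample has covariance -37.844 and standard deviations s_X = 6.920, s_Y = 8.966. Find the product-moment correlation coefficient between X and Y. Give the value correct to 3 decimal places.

-0.610

r = Cov(X,Y) / (s_X · s_Y) = -37.844 / (6.920 × 8.966)
  = -37.844 / 62.0447 ≈ -0.610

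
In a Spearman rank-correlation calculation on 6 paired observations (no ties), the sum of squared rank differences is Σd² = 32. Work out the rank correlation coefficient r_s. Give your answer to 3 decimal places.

ρ = 1 − 6Σd² / [n(n²−1)] = 1 − 6×32 / (6×35)
  = 1 − 192/210 = 1 − 0.9143 ≈ 0.086

0.086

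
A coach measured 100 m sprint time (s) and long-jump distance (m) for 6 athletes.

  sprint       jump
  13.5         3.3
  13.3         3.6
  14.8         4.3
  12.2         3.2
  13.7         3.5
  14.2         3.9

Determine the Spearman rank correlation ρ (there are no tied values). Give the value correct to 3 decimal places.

0.829

Rank sprint: 3, 2, 6, 1, 4, 5
Rank jump: 2, 4, 6, 1, 3, 5
d = rank(sprint) − rank(jump): 1, -2, 0, 0, 1, 0; Σd² = 6
ρ = 1 − 6Σd² / [n(n²−1)] = 1 − 6×6 / (6×35) = 1 − 36/210 ≈ 0.829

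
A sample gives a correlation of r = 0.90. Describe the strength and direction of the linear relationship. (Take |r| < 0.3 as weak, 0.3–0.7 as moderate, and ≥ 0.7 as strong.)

strong positive

r = 0.90 > 0 so the relationship is positive.
|r| = 0.90, which falls in the strong range.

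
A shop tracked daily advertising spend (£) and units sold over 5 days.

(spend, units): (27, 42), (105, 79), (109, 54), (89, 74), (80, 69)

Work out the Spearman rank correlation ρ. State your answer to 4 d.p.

Rank spend: 1, 4, 5, 3, 2
Rank units: 1, 5, 2, 4, 3
d = rank(spend) − rank(units): 0, -1, 3, -1, -1; Σd² = 12
ρ = 1 − 6Σd² / [n(n²−1)] = 1 − 6×12 / (5×24) = 1 − 72/120 ≈ 0.4000

0.4000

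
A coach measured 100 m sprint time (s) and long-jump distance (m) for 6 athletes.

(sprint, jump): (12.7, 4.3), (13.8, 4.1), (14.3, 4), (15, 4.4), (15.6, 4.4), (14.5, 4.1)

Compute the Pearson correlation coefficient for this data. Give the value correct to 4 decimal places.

n = 6, Σx = 85.9, Σy = 25.3, Σx² = 1234.83, Σy² = 106.83, Σxy = 362.48
nΣxy − ΣxΣy = 2174.88 − 2173.27 = 1.61
nΣx² − (Σx)² = 7408.98 − 7378.81 = 30.17; nΣy² − (Σy)² = 640.98 − 640.09 = 0.89
r = 1.61 / √(30.17 × 0.89) = 1.61 / 5.1818 ≈ 0.3107

0.3107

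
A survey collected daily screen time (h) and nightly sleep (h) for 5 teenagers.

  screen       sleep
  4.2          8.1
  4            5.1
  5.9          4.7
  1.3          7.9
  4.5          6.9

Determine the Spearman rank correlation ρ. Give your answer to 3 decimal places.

Rank screen: 3, 2, 5, 1, 4
Rank sleep: 5, 2, 1, 4, 3
d = rank(screen) − rank(sleep): -2, 0, 4, -3, 1; Σd² = 30
ρ = 1 − 6Σd² / [n(n²−1)] = 1 − 6×30 / (5×24) = 1 − 180/120 ≈ -0.500

-0.500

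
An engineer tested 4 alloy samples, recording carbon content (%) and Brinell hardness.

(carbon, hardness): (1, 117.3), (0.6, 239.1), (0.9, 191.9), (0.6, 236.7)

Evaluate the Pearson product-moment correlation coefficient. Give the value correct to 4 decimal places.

-0.9339

n = 4, Σx = 3.1, Σy = 785, Σx² = 2.53, Σy² = 163780.6, Σxy = 575.49
nΣxy − ΣxΣy = 2301.96 − 2433.5 = -131.54
nΣx² − (Σx)² = 10.12 − 9.61 = 0.51; nΣy² − (Σy)² = 655122.4 − 616225 = 38897.4
r = -131.54 / √(0.51 × 38897.4) = -131.54 / 140.8463 ≈ -0.9339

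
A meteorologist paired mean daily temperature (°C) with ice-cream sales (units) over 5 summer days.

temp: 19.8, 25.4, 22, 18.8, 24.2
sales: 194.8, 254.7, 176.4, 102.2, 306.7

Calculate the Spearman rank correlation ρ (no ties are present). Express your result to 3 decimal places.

0.800

Rank temp: 2, 5, 3, 1, 4
Rank sales: 3, 4, 2, 1, 5
d = rank(temp) − rank(sales): -1, 1, 1, 0, -1; Σd² = 4
ρ = 1 − 6Σd² / [n(n²−1)] = 1 − 6×4 / (5×24) = 1 − 24/120 ≈ 0.800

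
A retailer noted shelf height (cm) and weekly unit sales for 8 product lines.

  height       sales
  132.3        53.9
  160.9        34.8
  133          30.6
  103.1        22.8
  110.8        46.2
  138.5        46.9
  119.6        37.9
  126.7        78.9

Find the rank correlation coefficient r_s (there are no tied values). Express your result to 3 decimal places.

0.143

Rank height: 5, 8, 6, 1, 2, 7, 3, 4
Rank sales: 7, 3, 2, 1, 5, 6, 4, 8
d = rank(height) − rank(sales): -2, 5, 4, 0, -3, 1, -1, -4; Σd² = 72
ρ = 1 − 6Σd² / [n(n²−1)] = 1 − 6×72 / (8×63) = 1 − 432/504 ≈ 0.143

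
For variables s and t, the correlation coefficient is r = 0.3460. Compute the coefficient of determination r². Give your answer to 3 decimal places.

0.120

r² = (0.3460)² = 0.120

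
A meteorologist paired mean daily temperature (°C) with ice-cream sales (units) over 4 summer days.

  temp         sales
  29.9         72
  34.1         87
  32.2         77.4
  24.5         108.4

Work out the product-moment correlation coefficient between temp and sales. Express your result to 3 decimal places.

-0.684

n = 4, Σx = 120.7, Σy = 344.8, Σx² = 3693.91, Σy² = 30494.32, Σxy = 10267.58
nΣxy − ΣxΣy = 41070.32 − 41617.36 = -547.04
nΣx² − (Σx)² = 14775.64 − 14568.49 = 207.15; nΣy² − (Σy)² = 121977.28 − 118887.04 = 3090.24
r = -547.04 / √(207.15 × 3090.24) = -547.04 / 800.0895 ≈ -0.684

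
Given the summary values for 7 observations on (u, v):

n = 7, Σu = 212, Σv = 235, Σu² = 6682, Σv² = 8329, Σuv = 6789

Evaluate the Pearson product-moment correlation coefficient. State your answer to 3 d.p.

-0.968

r = (nΣuv − ΣuΣv) / √[(nΣu² − (Σu)²)(nΣv² − (Σv)²)]
Numerator: 7×6789 − 212×235 = -2297
Denominator: √[(46774 − 44944)(58303 − 55225)] = √[1830 × 3078] = 2373.3394
r = -2297 / 2373.3394 ≈ -0.968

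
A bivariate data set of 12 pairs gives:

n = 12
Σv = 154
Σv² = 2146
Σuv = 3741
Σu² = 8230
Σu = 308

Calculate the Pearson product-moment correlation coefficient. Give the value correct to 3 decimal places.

r = (nΣuv − ΣuΣv) / √[(nΣu² − (Σu)²)(nΣv² − (Σv)²)]
Numerator: 12×3741 − 308×154 = -2540
Denominator: √[(98760 − 94864)(25752 − 23716)] = √[3896 × 2036] = 2816.4261
r = -2540 / 2816.4261 ≈ -0.902

-0.902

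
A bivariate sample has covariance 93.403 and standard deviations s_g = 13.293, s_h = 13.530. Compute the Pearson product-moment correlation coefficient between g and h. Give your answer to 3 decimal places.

0.519

r = Cov(g,h) / (s_g · s_h) = 93.403 / (13.293 × 13.530)
  = 93.403 / 179.8543 ≈ 0.519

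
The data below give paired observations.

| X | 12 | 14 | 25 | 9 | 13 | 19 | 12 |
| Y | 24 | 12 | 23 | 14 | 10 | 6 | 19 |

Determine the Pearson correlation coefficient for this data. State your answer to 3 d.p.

0.111

n = 7, ΣX = 104, ΣY = 108, ΣX² = 1720, ΣY² = 1942, ΣXY = 1629
nΣXY − ΣXΣY = 11403 − 11232 = 171
nΣX² − (ΣX)² = 12040 − 10816 = 1224; nΣY² − (ΣY)² = 13594 − 11664 = 1930
r = 171 / √(1224 × 1930) = 171 / 1536.9841 ≈ 0.111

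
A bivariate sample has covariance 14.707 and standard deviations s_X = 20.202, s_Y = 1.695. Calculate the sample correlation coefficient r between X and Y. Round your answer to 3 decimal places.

r = Cov(X,Y) / (s_X · s_Y) = 14.707 / (20.202 × 1.695)
  = 14.707 / 34.2424 ≈ 0.429

0.429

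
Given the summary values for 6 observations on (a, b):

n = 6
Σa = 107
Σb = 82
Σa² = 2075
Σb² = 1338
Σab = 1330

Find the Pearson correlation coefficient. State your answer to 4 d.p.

r = (nΣab − ΣaΣb) / √[(nΣa² − (Σa)²)(nΣb² − (Σb)²)]
Numerator: 6×1330 − 107×82 = -794
Denominator: √[(12450 − 11449)(8028 − 6724)] = √[1001 × 1304] = 1142.4990
r = -794 / 1142.4990 ≈ -0.6950

-0.6950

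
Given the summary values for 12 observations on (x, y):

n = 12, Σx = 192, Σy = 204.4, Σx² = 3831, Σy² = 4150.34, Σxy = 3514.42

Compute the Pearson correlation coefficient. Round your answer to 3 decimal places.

0.343

r = (nΣxy − ΣxΣy) / √[(nΣx² − (Σx)²)(nΣy² − (Σy)²)]
Numerator: 12×3514.42 − 192×204.4 = 2928.24
Denominator: √[(45972 − 36864)(49804.08 − 41779.36)] = √[9108 × 8024.72] = 8549.2192
r = 2928.24 / 8549.2192 ≈ 0.343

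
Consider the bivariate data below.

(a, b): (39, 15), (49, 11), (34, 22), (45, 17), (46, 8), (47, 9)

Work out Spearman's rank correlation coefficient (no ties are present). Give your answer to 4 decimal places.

Rank a: 2, 6, 1, 3, 4, 5
Rank b: 4, 3, 6, 5, 1, 2
d = rank(a) − rank(b): -2, 3, -5, -2, 3, 3; Σd² = 60
ρ = 1 − 6Σd² / [n(n²−1)] = 1 − 6×60 / (6×35) = 1 − 360/210 ≈ -0.7143

-0.7143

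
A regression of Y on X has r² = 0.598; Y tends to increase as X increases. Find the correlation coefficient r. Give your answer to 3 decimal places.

|r| = √0.598 = 0.773
The association is positive, so r = 0.773.

0.773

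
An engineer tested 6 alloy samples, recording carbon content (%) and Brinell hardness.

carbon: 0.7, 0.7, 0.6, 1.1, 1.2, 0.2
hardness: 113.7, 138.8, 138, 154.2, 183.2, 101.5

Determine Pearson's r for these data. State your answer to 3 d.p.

n = 6, Σx = 4.5, Σy = 829.4, Σx² = 4.03, Σy² = 118879.26, Σxy = 669.31
nΣxy − ΣxΣy = 4015.86 − 3732.3 = 283.56
nΣx² − (Σx)² = 24.18 − 20.25 = 3.93; nΣy² − (Σy)² = 713275.56 − 687904.36 = 25371.2
r = 283.56 / √(3.93 × 25371.2) = 283.56 / 315.7670 ≈ 0.898

0.898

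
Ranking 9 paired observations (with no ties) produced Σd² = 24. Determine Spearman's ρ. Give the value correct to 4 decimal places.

ρ = 1 − 6Σd² / [n(n²−1)] = 1 − 6×24 / (9×80)
  = 1 − 144/720 = 1 − 0.20000 ≈ 0.8000

0.8000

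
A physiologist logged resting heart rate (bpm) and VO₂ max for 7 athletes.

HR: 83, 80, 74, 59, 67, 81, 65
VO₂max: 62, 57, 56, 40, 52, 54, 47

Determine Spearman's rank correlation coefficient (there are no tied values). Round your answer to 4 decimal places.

Rank HR: 7, 5, 4, 1, 3, 6, 2
Rank VO₂max: 7, 6, 5, 1, 3, 4, 2
d = rank(HR) − rank(VO₂max): 0, -1, -1, 0, 0, 2, 0; Σd² = 6
ρ = 1 − 6Σd² / [n(n²−1)] = 1 − 6×6 / (7×48) = 1 − 36/336 ≈ 0.8929

0.8929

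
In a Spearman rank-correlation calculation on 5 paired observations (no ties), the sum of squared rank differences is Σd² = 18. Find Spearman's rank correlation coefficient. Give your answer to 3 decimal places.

0.100

ρ = 1 − 6Σd² / [n(n²−1)] = 1 − 6×18 / (5×24)
  = 1 − 108/120 = 1 − 0.9000 ≈ 0.100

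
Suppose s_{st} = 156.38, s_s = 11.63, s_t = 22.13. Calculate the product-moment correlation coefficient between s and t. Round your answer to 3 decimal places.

0.608

r = Cov(s,t) / (s_s · s_t) = 156.38 / (11.63 × 22.13)
  = 156.38 / 257.3719 ≈ 0.608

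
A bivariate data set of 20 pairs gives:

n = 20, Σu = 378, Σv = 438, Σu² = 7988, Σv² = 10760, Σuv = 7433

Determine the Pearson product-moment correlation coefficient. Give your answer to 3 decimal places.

r = (nΣuv − ΣuΣv) / √[(nΣu² − (Σu)²)(nΣv² − (Σv)²)]
Numerator: 20×7433 − 378×438 = -16904
Denominator: √[(159760 − 142884)(215200 − 191844)] = √[16876 × 23356] = 19853.3588
r = -16904 / 19853.3588 ≈ -0.851

-0.851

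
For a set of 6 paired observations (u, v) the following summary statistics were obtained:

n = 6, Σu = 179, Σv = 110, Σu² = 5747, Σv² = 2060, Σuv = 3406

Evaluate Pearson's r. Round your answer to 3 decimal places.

r = (nΣuv − ΣuΣv) / √[(nΣu² − (Σu)²)(nΣv² − (Σv)²)]
Numerator: 6×3406 − 179×110 = 746
Denominator: √[(34482 − 32041)(12360 − 12100)] = √[2441 × 260] = 796.6555
r = 746 / 796.6555 ≈ 0.936

0.936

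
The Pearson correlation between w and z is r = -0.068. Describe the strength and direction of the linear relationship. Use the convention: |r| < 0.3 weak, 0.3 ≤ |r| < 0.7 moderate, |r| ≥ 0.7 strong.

weak negative

r = -0.068 < 0 so the relationship is negative.
|r| = 0.068, which falls in the weak range.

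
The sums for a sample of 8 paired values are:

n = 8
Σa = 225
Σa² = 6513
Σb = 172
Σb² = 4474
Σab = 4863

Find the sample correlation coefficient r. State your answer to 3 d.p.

r = (nΣab − ΣaΣb) / √[(nΣa² − (Σa)²)(nΣb² − (Σb)²)]
Numerator: 8×4863 − 225×172 = 204
Denominator: √[(52104 − 50625)(35792 − 29584)] = √[1479 × 6208] = 3030.1208
r = 204 / 3030.1208 ≈ 0.067

0.067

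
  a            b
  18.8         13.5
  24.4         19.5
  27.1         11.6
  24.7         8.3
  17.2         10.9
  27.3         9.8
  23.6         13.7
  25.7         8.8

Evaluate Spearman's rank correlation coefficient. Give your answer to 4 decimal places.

Rank a: 2, 4, 7, 5, 1, 8, 3, 6
Rank b: 6, 8, 5, 1, 4, 3, 7, 2
d = rank(a) − rank(b): -4, -4, 2, 4, -3, 5, -4, 4; Σd² = 118
ρ = 1 − 6Σd² / [n(n²−1)] = 1 − 6×118 / (8×63) = 1 − 708/504 ≈ -0.4048

-0.4048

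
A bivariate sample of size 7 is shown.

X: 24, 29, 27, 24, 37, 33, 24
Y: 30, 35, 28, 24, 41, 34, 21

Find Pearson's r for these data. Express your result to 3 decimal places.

n = 7, ΣX = 198, ΣY = 213, ΣX² = 5756, ΣY² = 6763, ΣXY = 6210
nΣXY − ΣXΣY = 43470 − 42174 = 1296
nΣX² − (ΣX)² = 40292 − 39204 = 1088; nΣY² − (ΣY)² = 47341 − 45369 = 1972
r = 1296 / √(1088 × 1972) = 1296 / 1464.7648 ≈ 0.885

0.885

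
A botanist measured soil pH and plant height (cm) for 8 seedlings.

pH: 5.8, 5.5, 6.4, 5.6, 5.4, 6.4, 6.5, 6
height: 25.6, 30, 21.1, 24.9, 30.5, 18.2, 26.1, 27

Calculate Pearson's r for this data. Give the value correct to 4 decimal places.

-0.7364

n = 8, Σx = 47.6, Σy = 203.4, Σx² = 284.58, Σy² = 5292.28, Σxy = 1200.79
nΣxy − ΣxΣy = 9606.32 − 9681.84 = -75.52
nΣx² − (Σx)² = 2276.64 − 2265.76 = 10.88; nΣy² − (Σy)² = 42338.24 − 41371.56 = 966.68
r = -75.52 / √(10.88 × 966.68) = -75.52 / 102.5548 ≈ -0.7364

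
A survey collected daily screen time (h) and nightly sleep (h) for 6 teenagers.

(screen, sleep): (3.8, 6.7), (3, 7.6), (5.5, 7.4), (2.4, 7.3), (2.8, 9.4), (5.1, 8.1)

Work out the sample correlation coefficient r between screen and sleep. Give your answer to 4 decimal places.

n = 6, Σx = 22.6, Σy = 46.5, Σx² = 93.3, Σy² = 364.67, Σxy = 174.11
nΣxy − ΣxΣy = 1044.66 − 1050.9 = -6.24
nΣx² − (Σx)² = 559.8 − 510.76 = 49.04; nΣy² − (Σy)² = 2188.02 − 2162.25 = 25.77
r = -6.24 / √(49.04 × 25.77) = -6.24 / 35.5494 ≈ -0.1755

-0.1755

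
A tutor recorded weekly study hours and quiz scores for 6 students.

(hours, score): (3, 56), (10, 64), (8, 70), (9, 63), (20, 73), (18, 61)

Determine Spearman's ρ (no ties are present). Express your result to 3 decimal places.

Rank hours: 1, 4, 2, 3, 6, 5
Rank score: 1, 4, 5, 3, 6, 2
d = rank(hours) − rank(score): 0, 0, -3, 0, 0, 3; Σd² = 18
ρ = 1 − 6Σd² / [n(n²−1)] = 1 − 6×18 / (6×35) = 1 − 108/210 ≈ 0.486

0.486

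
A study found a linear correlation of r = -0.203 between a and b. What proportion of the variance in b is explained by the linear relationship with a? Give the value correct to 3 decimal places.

r² = (-0.203)² = 0.041

0.041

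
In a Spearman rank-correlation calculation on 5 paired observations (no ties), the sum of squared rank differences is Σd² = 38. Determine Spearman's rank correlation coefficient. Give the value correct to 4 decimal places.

ρ = 1 − 6Σd² / [n(n²−1)] = 1 − 6×38 / (5×24)
  = 1 − 228/120 = 1 − 1.90000 ≈ -0.9000

-0.9000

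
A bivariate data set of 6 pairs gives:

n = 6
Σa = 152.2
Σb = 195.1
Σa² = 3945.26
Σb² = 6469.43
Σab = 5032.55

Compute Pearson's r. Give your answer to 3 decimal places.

0.811

r = (nΣab − ΣaΣb) / √[(nΣa² − (Σa)²)(nΣb² − (Σb)²)]
Numerator: 6×5032.55 − 152.2×195.1 = 501.08
Denominator: √[(23671.56 − 23164.84)(38816.58 − 38064.01)] = √[506.72 × 752.57] = 617.5292
r = 501.08 / 617.5292 ≈ 0.811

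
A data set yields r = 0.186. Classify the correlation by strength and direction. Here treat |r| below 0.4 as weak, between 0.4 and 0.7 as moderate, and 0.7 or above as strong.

weak positive

r = 0.186 > 0 so the relationship is positive.
|r| = 0.186, which falls in the weak range.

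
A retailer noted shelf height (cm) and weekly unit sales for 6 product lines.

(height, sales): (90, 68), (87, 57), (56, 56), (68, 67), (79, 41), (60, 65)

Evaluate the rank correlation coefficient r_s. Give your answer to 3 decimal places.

Rank height: 6, 5, 1, 3, 4, 2
Rank sales: 6, 3, 2, 5, 1, 4
d = rank(height) − rank(sales): 0, 2, -1, -2, 3, -2; Σd² = 22
ρ = 1 − 6Σd² / [n(n²−1)] = 1 − 6×22 / (6×35) = 1 − 132/210 ≈ 0.371

0.371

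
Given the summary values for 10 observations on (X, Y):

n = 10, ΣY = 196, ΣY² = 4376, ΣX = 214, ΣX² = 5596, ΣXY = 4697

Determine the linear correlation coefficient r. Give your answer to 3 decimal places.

0.682

r = (nΣXY − ΣXΣY) / √[(nΣX² − (ΣX)²)(nΣY² − (ΣY)²)]
Numerator: 10×4697 − 214×196 = 5026
Denominator: √[(55960 − 45796)(43760 − 38416)] = √[10164 × 5344] = 7369.9672
r = 5026 / 7369.9672 ≈ 0.682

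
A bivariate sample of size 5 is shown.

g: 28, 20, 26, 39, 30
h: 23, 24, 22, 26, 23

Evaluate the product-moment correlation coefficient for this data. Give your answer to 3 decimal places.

n = 5, Σg = 143, Σh = 118, Σg² = 4281, Σh² = 2794, Σgh = 3400
nΣgh − ΣgΣh = 17000 − 16874 = 126
nΣg² − (Σg)² = 21405 − 20449 = 956; nΣh² − (Σh)² = 13970 − 13924 = 46
r = 126 / √(956 × 46) = 126 / 209.7046 ≈ 0.601

0.601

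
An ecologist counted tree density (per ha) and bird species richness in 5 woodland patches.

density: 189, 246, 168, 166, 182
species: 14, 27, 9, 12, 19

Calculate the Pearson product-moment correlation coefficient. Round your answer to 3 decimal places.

n = 5, Σx = 951, Σy = 81, Σx² = 185141, Σy² = 1511, Σxy = 16250
nΣxy − ΣxΣy = 81250 − 77031 = 4219
nΣx² − (Σx)² = 925705 − 904401 = 21304; nΣy² − (Σy)² = 7555 − 6561 = 994
r = 4219 / √(21304 × 994) = 4219 / 4601.7579 ≈ 0.917

0.917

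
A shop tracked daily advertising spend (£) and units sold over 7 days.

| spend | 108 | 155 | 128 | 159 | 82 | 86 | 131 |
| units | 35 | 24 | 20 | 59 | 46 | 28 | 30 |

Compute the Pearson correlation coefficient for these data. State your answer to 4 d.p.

0.0795

n = 7, Σx = 849, Σy = 242, Σx² = 108635, Σy² = 9482, Σxy = 29551
nΣxy − ΣxΣy = 206857 − 205458 = 1399
nΣx² − (Σx)² = 760445 − 720801 = 39644; nΣy² − (Σy)² = 66374 − 58564 = 7810
r = 1399 / √(39644 × 7810) = 1399 / 17596.0120 ≈ 0.0795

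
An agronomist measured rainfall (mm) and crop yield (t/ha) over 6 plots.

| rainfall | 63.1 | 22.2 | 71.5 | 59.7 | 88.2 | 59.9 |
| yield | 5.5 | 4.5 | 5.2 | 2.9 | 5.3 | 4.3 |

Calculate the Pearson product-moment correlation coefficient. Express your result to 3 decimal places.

0.321

n = 6, Σx = 364.6, Σy = 27.7, Σx² = 24518.04, Σy² = 132.53, Σxy = 1716.91
nΣxy − ΣxΣy = 10301.46 − 10099.42 = 202.04
nΣx² − (Σx)² = 147108.24 − 132933.16 = 14175.08; nΣy² − (Σy)² = 795.18 − 767.29 = 27.89
r = 202.04 / √(14175.08 × 27.89) = 202.04 / 628.7631 ≈ 0.321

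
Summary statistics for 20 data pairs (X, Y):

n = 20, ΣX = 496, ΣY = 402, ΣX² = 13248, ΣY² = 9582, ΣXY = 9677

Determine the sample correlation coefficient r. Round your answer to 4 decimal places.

r = (nΣXY − ΣXΣY) / √[(nΣX² − (ΣX)²)(nΣY² − (ΣY)²)]
Numerator: 20×9677 − 496×402 = -5852
Denominator: √[(264960 − 246016)(191640 − 161604)] = √[18944 × 30036] = 23853.7625
r = -5852 / 23853.7625 ≈ -0.2453

-0.2453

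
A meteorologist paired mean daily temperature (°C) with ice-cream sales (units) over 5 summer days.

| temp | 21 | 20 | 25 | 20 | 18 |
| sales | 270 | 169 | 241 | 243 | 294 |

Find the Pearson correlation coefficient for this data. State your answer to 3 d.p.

n = 5, Σx = 104, Σy = 1217, Σx² = 2190, Σy² = 305027, Σxy = 25227
nΣxy − ΣxΣy = 126135 − 126568 = -433
nΣx² − (Σx)² = 10950 − 10816 = 134; nΣy² − (Σy)² = 1525135 − 1481089 = 44046
r = -433 / √(134 × 44046) = -433 / 2429.4370 ≈ -0.178

-0.178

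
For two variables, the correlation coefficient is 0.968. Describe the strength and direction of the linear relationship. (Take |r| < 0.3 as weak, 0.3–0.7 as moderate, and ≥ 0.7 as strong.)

strong positive

r = 0.968 > 0 so the relationship is positive.
|r| = 0.968, which falls in the strong range.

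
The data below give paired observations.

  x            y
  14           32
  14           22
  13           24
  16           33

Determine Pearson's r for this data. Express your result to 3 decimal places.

n = 4, Σx = 57, Σy = 111, Σx² = 817, Σy² = 3173, Σxy = 1596
nΣxy − ΣxΣy = 6384 − 6327 = 57
nΣx² − (Σx)² = 3268 − 3249 = 19; nΣy² − (Σy)² = 12692 − 12321 = 371
r = 57 / √(19 × 371) = 57 / 83.9583 ≈ 0.679

0.679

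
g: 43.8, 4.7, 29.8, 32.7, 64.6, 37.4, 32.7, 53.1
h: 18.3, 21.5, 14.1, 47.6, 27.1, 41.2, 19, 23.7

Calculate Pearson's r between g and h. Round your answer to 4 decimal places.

n = 8, Σg = 298.8, Σh = 212.5, Σg² = 13358.68, Σh² = 6616.25, Σgh = 8050.6
nΣgh − ΣgΣh = 64404.8 − 63495 = 909.8
nΣg² − (Σg)² = 106869.44 − 89281.44 = 17588; nΣh² − (Σh)² = 52930 − 45156.25 = 7773.75
r = 909.8 / √(17588 × 7773.75) = 909.8 / 11692.9344 ≈ 0.0778

0.0778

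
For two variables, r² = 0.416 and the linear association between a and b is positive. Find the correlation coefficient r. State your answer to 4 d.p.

0.6450

|r| = √0.416 = 0.6450
The association is positive, so r = 0.6450.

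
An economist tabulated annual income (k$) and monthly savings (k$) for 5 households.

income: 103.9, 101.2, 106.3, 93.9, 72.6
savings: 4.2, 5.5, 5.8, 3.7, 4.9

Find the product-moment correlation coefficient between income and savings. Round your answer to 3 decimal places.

0.192

n = 5, Σx = 477.9, Σy = 24.1, Σx² = 46424.31, Σy² = 119.23, Σxy = 2312.69
nΣxy − ΣxΣy = 11563.45 − 11517.39 = 46.06
nΣx² − (Σx)² = 232121.55 − 228388.41 = 3733.14; nΣy² − (Σy)² = 596.15 − 580.81 = 15.34
r = 46.06 / √(3733.14 × 15.34) = 46.06 / 239.3039 ≈ 0.192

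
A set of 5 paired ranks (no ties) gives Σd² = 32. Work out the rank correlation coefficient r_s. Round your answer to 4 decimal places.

-0.6000

ρ = 1 − 6Σd² / [n(n²−1)] = 1 − 6×32 / (5×24)
  = 1 − 192/120 = 1 − 1.60000 ≈ -0.6000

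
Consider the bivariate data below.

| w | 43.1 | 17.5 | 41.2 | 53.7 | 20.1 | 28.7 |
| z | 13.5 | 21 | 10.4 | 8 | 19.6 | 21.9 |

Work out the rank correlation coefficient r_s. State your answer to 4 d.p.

-0.7714

Rank w: 5, 1, 4, 6, 2, 3
Rank z: 3, 5, 2, 1, 4, 6
d = rank(w) − rank(z): 2, -4, 2, 5, -2, -3; Σd² = 62
ρ = 1 − 6Σd² / [n(n²−1)] = 1 − 6×62 / (6×35) = 1 − 372/210 ≈ -0.7714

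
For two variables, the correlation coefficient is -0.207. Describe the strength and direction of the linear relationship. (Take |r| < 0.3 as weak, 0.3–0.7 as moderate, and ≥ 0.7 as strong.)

weak negative

r = -0.207 < 0 so the relationship is negative.
|r| = 0.207, which falls in the weak range.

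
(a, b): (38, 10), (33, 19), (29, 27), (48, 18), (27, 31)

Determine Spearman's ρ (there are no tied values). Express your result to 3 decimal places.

-0.900

Rank a: 4, 3, 2, 5, 1
Rank b: 1, 3, 4, 2, 5
d = rank(a) − rank(b): 3, 0, -2, 3, -4; Σd² = 38
ρ = 1 − 6Σd² / [n(n²−1)] = 1 − 6×38 / (5×24) = 1 − 228/120 ≈ -0.900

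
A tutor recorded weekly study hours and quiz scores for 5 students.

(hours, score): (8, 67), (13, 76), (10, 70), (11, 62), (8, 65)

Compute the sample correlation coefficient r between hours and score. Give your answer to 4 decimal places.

n = 5, Σx = 50, Σy = 340, Σx² = 518, Σy² = 23234, Σxy = 3426
nΣxy − ΣxΣy = 17130 − 17000 = 130
nΣx² − (Σx)² = 2590 − 2500 = 90; nΣy² − (Σy)² = 116170 − 115600 = 570
r = 130 / √(90 × 570) = 130 / 226.4950 ≈ 0.5740

0.5740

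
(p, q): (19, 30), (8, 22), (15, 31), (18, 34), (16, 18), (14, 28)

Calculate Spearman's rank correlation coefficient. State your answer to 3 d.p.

Rank p: 6, 1, 3, 5, 4, 2
Rank q: 4, 2, 5, 6, 1, 3
d = rank(p) − rank(q): 2, -1, -2, -1, 3, -1; Σd² = 20
ρ = 1 − 6Σd² / [n(n²−1)] = 1 − 6×20 / (6×35) = 1 − 120/210 ≈ 0.429

0.429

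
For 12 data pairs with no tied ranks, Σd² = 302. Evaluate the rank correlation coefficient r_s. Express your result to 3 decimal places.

ρ = 1 − 6Σd² / [n(n²−1)] = 1 − 6×302 / (12×143)
  = 1 − 1812/1716 = 1 − 1.0559 ≈ -0.056

-0.056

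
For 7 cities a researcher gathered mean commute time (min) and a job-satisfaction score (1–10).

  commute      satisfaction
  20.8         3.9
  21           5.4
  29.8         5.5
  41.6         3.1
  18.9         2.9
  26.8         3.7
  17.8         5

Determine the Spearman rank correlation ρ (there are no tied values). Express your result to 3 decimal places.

0.071

Rank commute: 3, 4, 6, 7, 2, 5, 1
Rank satisfaction: 4, 6, 7, 2, 1, 3, 5
d = rank(commute) − rank(satisfaction): -1, -2, -1, 5, 1, 2, -4; Σd² = 52
ρ = 1 − 6Σd² / [n(n²−1)] = 1 − 6×52 / (7×48) = 1 − 312/336 ≈ 0.071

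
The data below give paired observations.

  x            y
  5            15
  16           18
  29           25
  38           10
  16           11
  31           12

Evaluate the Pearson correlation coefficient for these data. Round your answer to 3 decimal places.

n = 6, Σx = 135, Σy = 91, Σx² = 3783, Σy² = 1539, Σxy = 2016
nΣxy − ΣxΣy = 12096 − 12285 = -189
nΣx² − (Σx)² = 22698 − 18225 = 4473; nΣy² − (Σy)² = 9234 − 8281 = 953
r = -189 / √(4473 × 953) = -189 / 2064.6474 ≈ -0.092

-0.092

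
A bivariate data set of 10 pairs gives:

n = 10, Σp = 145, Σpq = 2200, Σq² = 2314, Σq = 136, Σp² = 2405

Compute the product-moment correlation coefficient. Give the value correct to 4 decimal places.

0.6083

r = (nΣpq − ΣpΣq) / √[(nΣp² − (Σp)²)(nΣq² − (Σq)²)]
Numerator: 10×2200 − 145×136 = 2280
Denominator: √[(24050 − 21025)(23140 − 18496)] = √[3025 × 4644] = 3748.0795
r = 2280 / 3748.0795 ≈ 0.6083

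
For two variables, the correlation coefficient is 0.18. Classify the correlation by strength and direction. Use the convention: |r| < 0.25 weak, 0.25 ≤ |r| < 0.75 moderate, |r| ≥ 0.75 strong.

r = 0.18 > 0 so the relationship is positive.
|r| = 0.18, which falls in the weak range.

weak positive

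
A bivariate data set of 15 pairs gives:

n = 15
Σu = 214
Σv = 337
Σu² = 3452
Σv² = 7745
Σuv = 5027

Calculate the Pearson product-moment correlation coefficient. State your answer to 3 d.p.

r = (nΣuv − ΣuΣv) / √[(nΣu² − (Σu)²)(nΣv² − (Σv)²)]
Numerator: 15×5027 − 214×337 = 3287
Denominator: √[(51780 − 45796)(116175 − 113569)] = √[5984 × 2606] = 3948.9624
r = 3287 / 3948.9624 ≈ 0.832

0.832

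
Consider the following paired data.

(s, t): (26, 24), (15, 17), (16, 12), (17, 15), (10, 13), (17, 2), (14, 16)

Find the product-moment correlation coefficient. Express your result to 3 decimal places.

n = 7, Σs = 115, Σt = 99, Σs² = 2031, Σt² = 1663, Σst = 1714
nΣst − ΣsΣt = 11998 − 11385 = 613
nΣs² − (Σs)² = 14217 − 13225 = 992; nΣt² − (Σt)² = 11641 − 9801 = 1840
r = 613 / √(992 × 1840) = 613 / 1351.0292 ≈ 0.454

0.454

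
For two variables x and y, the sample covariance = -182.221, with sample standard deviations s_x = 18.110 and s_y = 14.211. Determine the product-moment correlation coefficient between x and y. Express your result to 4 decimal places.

r = Cov(x,y) / (s_x · s_y) = -182.221 / (18.110 × 14.211)
  = -182.221 / 257.3612 ≈ -0.7080

-0.7080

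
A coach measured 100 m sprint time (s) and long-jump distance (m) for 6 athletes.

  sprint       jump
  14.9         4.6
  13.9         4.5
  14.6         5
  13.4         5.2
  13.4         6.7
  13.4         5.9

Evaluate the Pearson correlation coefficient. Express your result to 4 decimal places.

-0.6619

n = 6, Σx = 83.6, Σy = 31.9, Σx² = 1167.06, Σy² = 173.15, Σxy = 442.61
nΣxy − ΣxΣy = 2655.66 − 2666.84 = -11.18
nΣx² − (Σx)² = 7002.36 − 6988.96 = 13.4; nΣy² − (Σy)² = 1038.9 − 1017.61 = 21.29
r = -11.18 / √(13.4 × 21.29) = -11.18 / 16.8904 ≈ -0.6619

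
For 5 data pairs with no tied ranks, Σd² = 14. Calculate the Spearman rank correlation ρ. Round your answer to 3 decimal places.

ρ = 1 − 6Σd² / [n(n²−1)] = 1 − 6×14 / (5×24)
  = 1 − 84/120 = 1 − 0.7000 ≈ 0.300

0.300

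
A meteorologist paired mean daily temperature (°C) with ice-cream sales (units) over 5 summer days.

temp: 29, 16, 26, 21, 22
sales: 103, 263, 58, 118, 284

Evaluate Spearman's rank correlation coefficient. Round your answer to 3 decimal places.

Rank temp: 5, 1, 4, 2, 3
Rank sales: 2, 4, 1, 3, 5
d = rank(temp) − rank(sales): 3, -3, 3, -1, -2; Σd² = 32
ρ = 1 − 6Σd² / [n(n²−1)] = 1 − 6×32 / (5×24) = 1 − 192/120 ≈ -0.600

-0.600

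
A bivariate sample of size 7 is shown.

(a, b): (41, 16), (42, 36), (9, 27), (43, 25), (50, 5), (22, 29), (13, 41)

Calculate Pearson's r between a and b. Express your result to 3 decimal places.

-0.605

n = 7, Σa = 220, Σb = 179, Σa² = 8528, Σb² = 5453, Σab = 4907
nΣab − ΣaΣb = 34349 − 39380 = -5031
nΣa² − (Σa)² = 59696 − 48400 = 11296; nΣb² − (Σb)² = 38171 − 32041 = 6130
r = -5031 / √(11296 × 6130) = -5031 / 8321.3268 ≈ -0.605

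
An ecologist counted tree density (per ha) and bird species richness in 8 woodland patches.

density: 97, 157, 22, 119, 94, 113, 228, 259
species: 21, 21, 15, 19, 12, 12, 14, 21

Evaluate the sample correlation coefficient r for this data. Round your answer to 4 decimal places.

n = 8, Σx = 1089, Σy = 135, Σx² = 189373, Σy² = 2393, Σxy = 19040
nΣxy − ΣxΣy = 152320 − 147015 = 5305
nΣx² − (Σx)² = 1514984 − 1185921 = 329063; nΣy² − (Σy)² = 19144 − 18225 = 919
r = 5305 / √(329063 × 919) = 5305 / 17389.9079 ≈ 0.3051

0.3051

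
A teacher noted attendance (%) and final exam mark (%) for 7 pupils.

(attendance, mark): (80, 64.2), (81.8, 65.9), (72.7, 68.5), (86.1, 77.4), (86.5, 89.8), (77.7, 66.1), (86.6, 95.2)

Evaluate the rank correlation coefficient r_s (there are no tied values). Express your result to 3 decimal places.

Rank attendance: 3, 4, 1, 5, 6, 2, 7
Rank mark: 1, 2, 4, 5, 6, 3, 7
d = rank(attendance) − rank(mark): 2, 2, -3, 0, 0, -1, 0; Σd² = 18
ρ = 1 − 6Σd² / [n(n²−1)] = 1 − 6×18 / (7×48) = 1 − 108/336 ≈ 0.679

0.679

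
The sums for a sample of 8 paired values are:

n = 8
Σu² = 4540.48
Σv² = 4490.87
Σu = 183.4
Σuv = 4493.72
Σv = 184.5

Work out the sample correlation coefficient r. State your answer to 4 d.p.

0.9380

r = (nΣuv − ΣuΣv) / √[(nΣu² − (Σu)²)(nΣv² − (Σv)²)]
Numerator: 8×4493.72 − 183.4×184.5 = 2112.46
Denominator: √[(36323.84 − 33635.56)(35926.96 − 34040.25)] = √[2688.28 × 1886.71] = 2252.1112
r = 2112.46 / 2252.1112 ≈ 0.9380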